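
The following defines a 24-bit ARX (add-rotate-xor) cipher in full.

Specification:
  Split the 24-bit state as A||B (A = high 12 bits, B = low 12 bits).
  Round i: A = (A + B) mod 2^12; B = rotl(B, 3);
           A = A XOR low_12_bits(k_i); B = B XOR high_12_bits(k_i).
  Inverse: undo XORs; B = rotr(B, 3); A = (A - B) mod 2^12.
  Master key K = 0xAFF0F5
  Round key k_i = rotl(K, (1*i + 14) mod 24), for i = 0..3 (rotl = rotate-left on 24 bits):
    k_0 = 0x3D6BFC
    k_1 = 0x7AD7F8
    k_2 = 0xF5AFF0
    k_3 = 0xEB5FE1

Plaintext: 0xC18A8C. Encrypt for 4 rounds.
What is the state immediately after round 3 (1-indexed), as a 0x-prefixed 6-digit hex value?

s_0 = plaintext = 0xC18A8C
s_1 = Round(s_0, k_0) = 0xD587B3
s_2 = Round(s_1, k_1) = 0x2F3A36
s_3 = Round(s_2, k_2) = 0x2D9EEF
s_4 = Round(s_3, k_3) = 0xE299CA

0x2D9EEF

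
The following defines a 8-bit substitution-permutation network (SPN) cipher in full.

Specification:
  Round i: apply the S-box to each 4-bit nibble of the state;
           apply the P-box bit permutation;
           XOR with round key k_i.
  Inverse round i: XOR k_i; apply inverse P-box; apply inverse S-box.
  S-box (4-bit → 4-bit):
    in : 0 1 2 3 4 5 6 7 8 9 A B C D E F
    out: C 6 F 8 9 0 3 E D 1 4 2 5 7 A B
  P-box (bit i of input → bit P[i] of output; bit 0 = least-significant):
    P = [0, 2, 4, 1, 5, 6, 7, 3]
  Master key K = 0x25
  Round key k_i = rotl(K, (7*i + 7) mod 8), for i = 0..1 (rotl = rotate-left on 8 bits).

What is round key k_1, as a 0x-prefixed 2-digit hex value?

0x49

K = 0x25
k_0 = rotl(K, (7*0+7) mod 8) = rotl(K, 7) = 0x92
k_1 = rotl(K, (7*1+7) mod 8) = rotl(K, 6) = 0x49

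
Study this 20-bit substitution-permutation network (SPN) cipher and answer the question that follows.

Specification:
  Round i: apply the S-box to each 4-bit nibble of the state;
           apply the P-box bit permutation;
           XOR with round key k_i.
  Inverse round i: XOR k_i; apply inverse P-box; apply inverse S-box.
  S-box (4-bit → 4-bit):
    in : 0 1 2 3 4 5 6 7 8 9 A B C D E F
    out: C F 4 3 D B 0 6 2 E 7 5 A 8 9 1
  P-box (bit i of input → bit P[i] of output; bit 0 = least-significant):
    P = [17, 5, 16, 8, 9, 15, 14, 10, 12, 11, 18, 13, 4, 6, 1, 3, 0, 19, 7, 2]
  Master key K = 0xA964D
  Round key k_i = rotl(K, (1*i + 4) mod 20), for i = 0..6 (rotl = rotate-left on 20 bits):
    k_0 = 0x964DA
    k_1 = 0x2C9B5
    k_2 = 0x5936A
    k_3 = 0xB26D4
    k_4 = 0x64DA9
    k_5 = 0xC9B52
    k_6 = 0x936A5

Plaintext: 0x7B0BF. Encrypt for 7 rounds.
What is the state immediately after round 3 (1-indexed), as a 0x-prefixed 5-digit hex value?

0xF45AB

s_0 = plaintext = 0x7B0BF
s_1 = Round(s_0, k_0) = 0x70648
s_2 = Round(s_1, k_1) = 0xA8F1F
s_3 = Round(s_2, k_2) = 0xF45AB
s_4 = Round(s_3, k_3) = 0x8DCCF
s_5 = Round(s_4, k_4) = 0xCE1A1
s_6 = Round(s_5, k_5) = 0x3606E
s_7 = Round(s_6, k_6) = 0x717A4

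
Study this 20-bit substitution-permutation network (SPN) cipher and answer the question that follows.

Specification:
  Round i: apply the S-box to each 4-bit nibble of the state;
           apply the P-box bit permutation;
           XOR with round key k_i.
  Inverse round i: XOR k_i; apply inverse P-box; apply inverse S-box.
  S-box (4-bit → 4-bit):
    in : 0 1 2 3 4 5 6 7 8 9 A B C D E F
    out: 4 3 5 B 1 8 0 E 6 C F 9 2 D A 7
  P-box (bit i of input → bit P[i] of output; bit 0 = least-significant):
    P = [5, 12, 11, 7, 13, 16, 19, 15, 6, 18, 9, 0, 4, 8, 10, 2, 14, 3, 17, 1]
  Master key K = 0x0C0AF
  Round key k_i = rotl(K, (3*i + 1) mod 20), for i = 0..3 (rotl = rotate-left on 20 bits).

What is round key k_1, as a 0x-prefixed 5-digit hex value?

K = 0x0C0AF
k_0 = rotl(K, (3*0+1) mod 20) = rotl(K, 1) = 0x1815E
k_1 = rotl(K, (3*1+1) mod 20) = rotl(K, 4) = 0xC0AF0

0xC0AF0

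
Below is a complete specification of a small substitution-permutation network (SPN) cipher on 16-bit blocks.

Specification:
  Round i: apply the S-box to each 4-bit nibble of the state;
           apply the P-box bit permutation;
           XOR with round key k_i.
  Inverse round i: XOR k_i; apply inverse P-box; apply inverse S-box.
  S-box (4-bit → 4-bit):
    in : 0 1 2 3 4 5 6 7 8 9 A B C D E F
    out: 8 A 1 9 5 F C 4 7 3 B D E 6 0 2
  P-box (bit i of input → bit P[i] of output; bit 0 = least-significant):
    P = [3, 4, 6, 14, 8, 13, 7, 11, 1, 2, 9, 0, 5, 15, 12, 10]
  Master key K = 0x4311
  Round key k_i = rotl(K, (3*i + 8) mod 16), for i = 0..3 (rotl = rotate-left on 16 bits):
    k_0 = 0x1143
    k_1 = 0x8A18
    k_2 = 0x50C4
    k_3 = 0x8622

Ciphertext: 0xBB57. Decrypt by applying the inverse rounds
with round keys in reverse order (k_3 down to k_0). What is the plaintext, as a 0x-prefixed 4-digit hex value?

s_0 = ciphertext = 0xBB57
s_1 = InvRound(s_0, k_3) = 0xB1AD
s_2 = InvRound(s_1, k_2) = 0x909B
s_3 = InvRound(s_2, k_1) = 0x7B6E
s_4 = InvRound(s_3, k_0) = 0x2C13

0x2C13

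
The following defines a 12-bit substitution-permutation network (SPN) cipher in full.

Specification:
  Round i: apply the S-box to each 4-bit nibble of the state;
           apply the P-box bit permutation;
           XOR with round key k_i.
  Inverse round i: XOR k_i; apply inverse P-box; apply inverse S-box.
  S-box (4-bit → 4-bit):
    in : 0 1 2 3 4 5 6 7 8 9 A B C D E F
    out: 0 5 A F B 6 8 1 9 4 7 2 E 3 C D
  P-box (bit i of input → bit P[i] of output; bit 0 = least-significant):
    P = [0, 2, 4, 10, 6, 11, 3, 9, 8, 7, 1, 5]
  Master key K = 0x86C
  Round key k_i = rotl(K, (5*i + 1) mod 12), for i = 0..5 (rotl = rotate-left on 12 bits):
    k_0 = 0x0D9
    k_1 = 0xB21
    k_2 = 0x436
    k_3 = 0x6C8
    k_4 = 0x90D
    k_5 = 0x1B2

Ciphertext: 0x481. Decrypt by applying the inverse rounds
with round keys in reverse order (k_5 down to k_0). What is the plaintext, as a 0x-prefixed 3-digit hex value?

s_0 = ciphertext = 0x481
s_1 = InvRound(s_0, k_5) = 0xF0F
s_2 = InvRound(s_1, k_4) = 0x966
s_3 = InvRound(s_2, k_3) = 0x3C2
s_4 = InvRound(s_3, k_2) = 0x48C
s_5 = InvRound(s_4, k_1) = 0x4C4
s_6 = InvRound(s_5, k_0) = 0x093

0x093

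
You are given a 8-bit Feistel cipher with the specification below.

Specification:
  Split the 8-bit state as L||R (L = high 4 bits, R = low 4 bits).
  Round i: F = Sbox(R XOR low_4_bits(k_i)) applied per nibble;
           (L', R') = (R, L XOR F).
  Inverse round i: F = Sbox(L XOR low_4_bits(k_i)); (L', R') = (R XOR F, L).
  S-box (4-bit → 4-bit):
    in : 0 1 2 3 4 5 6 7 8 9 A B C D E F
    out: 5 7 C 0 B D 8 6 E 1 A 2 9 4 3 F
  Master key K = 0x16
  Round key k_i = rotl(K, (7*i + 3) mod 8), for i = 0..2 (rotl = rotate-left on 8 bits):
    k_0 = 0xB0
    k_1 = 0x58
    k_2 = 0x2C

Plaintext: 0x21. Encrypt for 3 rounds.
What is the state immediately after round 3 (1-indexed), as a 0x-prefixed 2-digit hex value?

s_0 = plaintext = 0x21
s_1 = Round(s_0, k_0) = 0x15
s_2 = Round(s_1, k_1) = 0x55
s_3 = Round(s_2, k_2) = 0x54

0x54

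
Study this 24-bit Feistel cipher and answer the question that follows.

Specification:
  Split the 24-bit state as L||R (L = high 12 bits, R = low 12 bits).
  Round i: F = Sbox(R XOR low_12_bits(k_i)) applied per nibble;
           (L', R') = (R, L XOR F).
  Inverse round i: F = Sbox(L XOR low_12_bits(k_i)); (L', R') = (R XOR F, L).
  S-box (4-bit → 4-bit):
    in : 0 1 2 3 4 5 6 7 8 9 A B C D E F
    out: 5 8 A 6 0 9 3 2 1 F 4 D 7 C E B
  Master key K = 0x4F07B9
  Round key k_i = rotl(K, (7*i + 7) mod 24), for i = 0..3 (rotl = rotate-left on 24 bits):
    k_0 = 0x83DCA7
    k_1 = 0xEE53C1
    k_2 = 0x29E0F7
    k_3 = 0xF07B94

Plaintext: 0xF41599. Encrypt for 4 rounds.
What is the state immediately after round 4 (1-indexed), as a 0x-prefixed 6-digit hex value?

0x63AF39

s_0 = plaintext = 0xF41599
s_1 = Round(s_0, k_0) = 0x59902F
s_2 = Round(s_1, k_1) = 0x02F377
s_3 = Round(s_2, k_2) = 0x37763A
s_4 = Round(s_3, k_3) = 0x63AF39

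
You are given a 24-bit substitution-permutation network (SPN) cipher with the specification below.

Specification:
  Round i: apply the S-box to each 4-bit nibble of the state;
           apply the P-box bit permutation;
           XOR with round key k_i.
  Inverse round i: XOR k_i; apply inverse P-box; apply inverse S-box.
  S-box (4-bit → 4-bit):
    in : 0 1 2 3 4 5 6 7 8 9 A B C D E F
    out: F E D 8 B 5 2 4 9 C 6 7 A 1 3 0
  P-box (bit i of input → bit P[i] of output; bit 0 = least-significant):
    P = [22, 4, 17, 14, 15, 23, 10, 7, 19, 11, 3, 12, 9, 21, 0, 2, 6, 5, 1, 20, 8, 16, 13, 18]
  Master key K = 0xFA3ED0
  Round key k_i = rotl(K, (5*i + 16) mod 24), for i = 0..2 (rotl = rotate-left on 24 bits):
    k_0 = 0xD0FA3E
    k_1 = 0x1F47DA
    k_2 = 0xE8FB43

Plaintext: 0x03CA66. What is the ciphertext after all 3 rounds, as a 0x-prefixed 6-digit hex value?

0x3886EE

s_0 = plaintext = 0x03CA66
s_1 = Round(s_0, k_0) = 0x65D322
s_2 = Round(s_1, k_1) = 0x5C9118
s_3 = Round(s_2, k_2) = 0x3886EE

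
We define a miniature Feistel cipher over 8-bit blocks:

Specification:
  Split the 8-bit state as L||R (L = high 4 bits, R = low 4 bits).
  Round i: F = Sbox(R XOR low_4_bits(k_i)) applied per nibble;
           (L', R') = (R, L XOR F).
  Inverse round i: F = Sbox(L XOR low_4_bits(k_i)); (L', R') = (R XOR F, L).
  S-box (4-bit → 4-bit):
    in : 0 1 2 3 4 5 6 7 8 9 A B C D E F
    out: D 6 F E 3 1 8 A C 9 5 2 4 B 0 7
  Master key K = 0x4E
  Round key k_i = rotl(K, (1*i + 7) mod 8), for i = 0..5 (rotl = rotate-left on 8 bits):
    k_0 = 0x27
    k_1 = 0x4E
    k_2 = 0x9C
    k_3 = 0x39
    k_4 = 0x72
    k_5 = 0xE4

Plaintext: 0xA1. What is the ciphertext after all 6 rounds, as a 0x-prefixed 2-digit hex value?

0x74

s_0 = plaintext = 0xA1
s_1 = Round(s_0, k_0) = 0x12
s_2 = Round(s_1, k_1) = 0x25
s_3 = Round(s_2, k_2) = 0x5B
s_4 = Round(s_3, k_3) = 0xBA
s_5 = Round(s_4, k_4) = 0xA7
s_6 = Round(s_5, k_5) = 0x74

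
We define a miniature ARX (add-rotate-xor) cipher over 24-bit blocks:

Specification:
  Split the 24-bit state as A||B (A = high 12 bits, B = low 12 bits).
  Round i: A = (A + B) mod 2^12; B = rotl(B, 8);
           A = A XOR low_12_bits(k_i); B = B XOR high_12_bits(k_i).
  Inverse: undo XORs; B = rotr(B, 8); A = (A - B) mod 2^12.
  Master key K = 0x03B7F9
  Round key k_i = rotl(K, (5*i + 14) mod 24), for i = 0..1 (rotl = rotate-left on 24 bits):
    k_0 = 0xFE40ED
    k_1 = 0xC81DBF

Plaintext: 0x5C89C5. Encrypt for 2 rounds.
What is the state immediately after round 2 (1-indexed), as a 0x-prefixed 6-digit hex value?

s_0 = plaintext = 0x5C89C5
s_1 = Round(s_0, k_0) = 0xF60A78
s_2 = Round(s_1, k_1) = 0x467426

0x467426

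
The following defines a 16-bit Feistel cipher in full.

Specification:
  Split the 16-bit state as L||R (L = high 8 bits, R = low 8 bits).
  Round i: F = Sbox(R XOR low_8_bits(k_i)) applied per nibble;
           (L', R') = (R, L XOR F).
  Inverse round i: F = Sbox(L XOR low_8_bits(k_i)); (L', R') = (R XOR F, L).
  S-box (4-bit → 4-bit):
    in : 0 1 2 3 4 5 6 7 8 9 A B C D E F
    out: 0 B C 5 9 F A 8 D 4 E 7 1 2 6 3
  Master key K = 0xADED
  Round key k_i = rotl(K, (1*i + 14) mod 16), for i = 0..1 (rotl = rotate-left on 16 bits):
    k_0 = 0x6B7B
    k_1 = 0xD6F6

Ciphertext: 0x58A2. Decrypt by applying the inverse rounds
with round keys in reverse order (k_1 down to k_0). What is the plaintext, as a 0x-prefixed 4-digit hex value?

0x0B44

s_0 = ciphertext = 0x58A2
s_1 = InvRound(s_0, k_1) = 0x4458
s_2 = InvRound(s_1, k_0) = 0x0B44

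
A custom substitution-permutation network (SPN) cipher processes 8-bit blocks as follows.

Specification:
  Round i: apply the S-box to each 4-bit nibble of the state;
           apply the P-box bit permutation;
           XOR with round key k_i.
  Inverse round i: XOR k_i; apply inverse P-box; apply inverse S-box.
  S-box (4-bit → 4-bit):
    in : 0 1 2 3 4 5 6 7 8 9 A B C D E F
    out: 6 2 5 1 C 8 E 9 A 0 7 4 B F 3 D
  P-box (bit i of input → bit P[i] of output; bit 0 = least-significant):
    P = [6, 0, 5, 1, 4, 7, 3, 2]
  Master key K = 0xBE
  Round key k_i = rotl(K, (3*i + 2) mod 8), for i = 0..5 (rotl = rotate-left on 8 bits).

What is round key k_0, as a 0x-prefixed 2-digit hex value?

K = 0xBE
k_0 = rotl(K, (3*0+2) mod 8) = rotl(K, 2) = 0xFA

0xFA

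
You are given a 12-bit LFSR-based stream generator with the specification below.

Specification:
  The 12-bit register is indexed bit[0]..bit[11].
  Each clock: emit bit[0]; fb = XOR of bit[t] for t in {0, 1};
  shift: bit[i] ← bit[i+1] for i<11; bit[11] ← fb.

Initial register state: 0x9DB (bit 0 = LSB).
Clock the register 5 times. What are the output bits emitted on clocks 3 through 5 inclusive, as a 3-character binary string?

011

reg_0 = 0x9DB
clock 1: out=1, reg = 0x4ED
clock 2: out=1, reg = 0xA76
clock 3: out=0, reg = 0xD3B
clock 4: out=1, reg = 0x69D
clock 5: out=1, reg = 0xB4E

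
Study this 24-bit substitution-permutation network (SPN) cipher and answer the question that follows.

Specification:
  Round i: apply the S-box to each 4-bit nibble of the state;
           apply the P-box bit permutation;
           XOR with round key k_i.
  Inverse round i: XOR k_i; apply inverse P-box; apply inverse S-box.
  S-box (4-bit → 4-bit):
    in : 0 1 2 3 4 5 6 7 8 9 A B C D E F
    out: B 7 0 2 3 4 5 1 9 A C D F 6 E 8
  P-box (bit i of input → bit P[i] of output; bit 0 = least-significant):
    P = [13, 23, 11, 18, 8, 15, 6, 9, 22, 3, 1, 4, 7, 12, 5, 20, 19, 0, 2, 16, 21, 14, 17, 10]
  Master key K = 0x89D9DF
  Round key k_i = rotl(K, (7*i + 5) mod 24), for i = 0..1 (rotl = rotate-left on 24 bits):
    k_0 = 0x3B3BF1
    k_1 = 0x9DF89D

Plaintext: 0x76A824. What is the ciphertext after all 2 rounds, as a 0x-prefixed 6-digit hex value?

0xFF276E

s_0 = plaintext = 0x76A824
s_1 = Round(s_0, k_0) = 0xC31BC5
s_2 = Round(s_1, k_1) = 0xFF276E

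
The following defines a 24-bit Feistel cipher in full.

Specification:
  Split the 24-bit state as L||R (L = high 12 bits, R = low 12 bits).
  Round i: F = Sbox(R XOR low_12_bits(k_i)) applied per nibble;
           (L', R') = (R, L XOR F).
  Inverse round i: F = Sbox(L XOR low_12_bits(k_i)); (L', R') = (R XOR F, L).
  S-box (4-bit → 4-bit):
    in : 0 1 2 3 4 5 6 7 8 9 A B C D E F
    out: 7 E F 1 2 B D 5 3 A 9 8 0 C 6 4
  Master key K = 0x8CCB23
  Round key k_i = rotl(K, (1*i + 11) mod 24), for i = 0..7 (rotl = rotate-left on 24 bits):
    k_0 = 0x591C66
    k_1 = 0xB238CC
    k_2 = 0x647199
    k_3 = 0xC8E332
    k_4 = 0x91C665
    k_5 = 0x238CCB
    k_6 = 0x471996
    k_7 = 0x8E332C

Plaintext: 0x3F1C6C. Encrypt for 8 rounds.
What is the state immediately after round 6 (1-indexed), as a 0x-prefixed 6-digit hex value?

0x719CD5

s_0 = plaintext = 0x3F1C6C
s_1 = Round(s_0, k_0) = 0xC6C488
s_2 = Round(s_1, k_1) = 0x488C4E
s_3 = Round(s_2, k_2) = 0xC4E84D
s_4 = Round(s_3, k_3) = 0x84D41A
s_5 = Round(s_4, k_4) = 0x41A719
s_6 = Round(s_5, k_5) = 0x719CD5
s_7 = Round(s_6, k_6) = 0xCD5C38
s_8 = Round(s_7, k_7) = 0xC38837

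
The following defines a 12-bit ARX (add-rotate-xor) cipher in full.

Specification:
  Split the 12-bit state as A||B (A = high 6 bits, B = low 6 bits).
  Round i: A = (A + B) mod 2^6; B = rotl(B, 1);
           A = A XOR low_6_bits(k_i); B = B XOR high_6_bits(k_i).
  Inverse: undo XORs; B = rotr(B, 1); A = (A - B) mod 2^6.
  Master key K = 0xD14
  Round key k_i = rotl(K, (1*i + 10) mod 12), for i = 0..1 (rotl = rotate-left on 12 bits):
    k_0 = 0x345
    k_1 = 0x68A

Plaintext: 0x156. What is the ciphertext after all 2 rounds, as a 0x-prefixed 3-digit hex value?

0xD59

s_0 = plaintext = 0x156
s_1 = Round(s_0, k_0) = 0x7A1
s_2 = Round(s_1, k_1) = 0xD59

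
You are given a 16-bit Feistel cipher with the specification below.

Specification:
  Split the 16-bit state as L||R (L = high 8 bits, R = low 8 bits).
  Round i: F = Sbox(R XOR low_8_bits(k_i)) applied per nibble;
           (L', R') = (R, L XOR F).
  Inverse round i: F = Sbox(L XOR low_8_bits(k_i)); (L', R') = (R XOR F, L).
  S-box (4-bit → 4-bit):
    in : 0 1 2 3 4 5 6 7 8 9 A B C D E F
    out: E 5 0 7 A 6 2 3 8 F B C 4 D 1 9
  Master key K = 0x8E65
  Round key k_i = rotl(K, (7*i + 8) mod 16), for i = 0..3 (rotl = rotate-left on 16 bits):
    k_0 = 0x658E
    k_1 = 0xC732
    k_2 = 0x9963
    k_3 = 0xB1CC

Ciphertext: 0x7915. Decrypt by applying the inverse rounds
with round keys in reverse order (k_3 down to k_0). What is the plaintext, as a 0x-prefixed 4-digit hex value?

0x6B55

s_0 = ciphertext = 0x7915
s_1 = InvRound(s_0, k_3) = 0xD379
s_2 = InvRound(s_1, k_2) = 0xB7D3
s_3 = InvRound(s_2, k_1) = 0x55B7
s_4 = InvRound(s_3, k_0) = 0x6B55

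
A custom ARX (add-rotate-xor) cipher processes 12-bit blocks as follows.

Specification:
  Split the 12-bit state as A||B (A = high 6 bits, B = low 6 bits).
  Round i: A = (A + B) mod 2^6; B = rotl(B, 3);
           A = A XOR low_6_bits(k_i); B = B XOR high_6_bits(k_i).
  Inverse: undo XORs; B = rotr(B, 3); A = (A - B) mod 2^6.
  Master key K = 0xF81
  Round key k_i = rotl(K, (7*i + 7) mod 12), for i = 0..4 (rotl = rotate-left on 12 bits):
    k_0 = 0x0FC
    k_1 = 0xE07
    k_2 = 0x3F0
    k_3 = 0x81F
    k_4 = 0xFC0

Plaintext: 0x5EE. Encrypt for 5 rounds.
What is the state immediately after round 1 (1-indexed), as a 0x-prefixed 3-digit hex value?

s_0 = plaintext = 0x5EE
s_1 = Round(s_0, k_0) = 0xE76
s_2 = Round(s_1, k_1) = 0xA0E
s_3 = Round(s_2, k_2) = 0x1BE
s_4 = Round(s_3, k_3) = 0x6D7
s_5 = Round(s_4, k_4) = 0xC85

0xE76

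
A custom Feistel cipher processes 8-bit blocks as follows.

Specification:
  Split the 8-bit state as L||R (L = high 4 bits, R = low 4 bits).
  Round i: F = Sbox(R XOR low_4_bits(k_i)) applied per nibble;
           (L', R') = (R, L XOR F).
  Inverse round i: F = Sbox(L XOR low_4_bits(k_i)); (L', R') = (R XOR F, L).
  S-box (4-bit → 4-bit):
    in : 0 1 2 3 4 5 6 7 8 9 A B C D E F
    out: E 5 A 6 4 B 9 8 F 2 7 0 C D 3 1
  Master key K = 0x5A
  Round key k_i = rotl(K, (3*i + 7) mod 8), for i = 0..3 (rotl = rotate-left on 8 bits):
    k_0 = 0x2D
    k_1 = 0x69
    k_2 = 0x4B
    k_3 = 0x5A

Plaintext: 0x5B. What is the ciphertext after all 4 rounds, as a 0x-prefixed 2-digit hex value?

s_0 = plaintext = 0x5B
s_1 = Round(s_0, k_0) = 0xBC
s_2 = Round(s_1, k_1) = 0xC0
s_3 = Round(s_2, k_2) = 0x0C
s_4 = Round(s_3, k_3) = 0xC9

0xC9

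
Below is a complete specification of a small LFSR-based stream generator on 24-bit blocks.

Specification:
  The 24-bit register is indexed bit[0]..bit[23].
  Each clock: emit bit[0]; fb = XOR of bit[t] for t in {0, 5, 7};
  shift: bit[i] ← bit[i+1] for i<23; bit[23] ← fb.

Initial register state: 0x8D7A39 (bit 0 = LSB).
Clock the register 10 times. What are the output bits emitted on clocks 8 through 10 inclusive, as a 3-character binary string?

reg_0 = 0x8D7A39
clock 1: out=1, reg = 0x46BD1C
clock 2: out=0, reg = 0x235E8E
clock 3: out=0, reg = 0x91AF47
clock 4: out=1, reg = 0xC8D7A3
clock 5: out=1, reg = 0xE46BD1
clock 6: out=1, reg = 0x7235E8
clock 7: out=0, reg = 0x391AF4
clock 8: out=0, reg = 0x1C8D7A
clock 9: out=0, reg = 0x8E46BD
clock 10: out=1, reg = 0xC7235E

001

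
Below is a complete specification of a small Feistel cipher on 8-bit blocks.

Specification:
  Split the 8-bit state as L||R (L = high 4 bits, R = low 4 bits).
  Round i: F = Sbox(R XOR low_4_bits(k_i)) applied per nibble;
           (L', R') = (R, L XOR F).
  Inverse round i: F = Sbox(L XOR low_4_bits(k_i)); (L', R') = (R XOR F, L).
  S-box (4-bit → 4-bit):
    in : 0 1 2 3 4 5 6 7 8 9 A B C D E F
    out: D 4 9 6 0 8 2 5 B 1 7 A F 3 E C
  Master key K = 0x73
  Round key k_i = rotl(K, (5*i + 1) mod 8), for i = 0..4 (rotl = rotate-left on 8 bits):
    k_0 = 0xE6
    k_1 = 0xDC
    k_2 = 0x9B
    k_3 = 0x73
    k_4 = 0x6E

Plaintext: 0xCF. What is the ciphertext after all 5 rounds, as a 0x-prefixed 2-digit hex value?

0xD6

s_0 = plaintext = 0xCF
s_1 = Round(s_0, k_0) = 0xFD
s_2 = Round(s_1, k_1) = 0xDB
s_3 = Round(s_2, k_2) = 0xB0
s_4 = Round(s_3, k_3) = 0x0D
s_5 = Round(s_4, k_4) = 0xD6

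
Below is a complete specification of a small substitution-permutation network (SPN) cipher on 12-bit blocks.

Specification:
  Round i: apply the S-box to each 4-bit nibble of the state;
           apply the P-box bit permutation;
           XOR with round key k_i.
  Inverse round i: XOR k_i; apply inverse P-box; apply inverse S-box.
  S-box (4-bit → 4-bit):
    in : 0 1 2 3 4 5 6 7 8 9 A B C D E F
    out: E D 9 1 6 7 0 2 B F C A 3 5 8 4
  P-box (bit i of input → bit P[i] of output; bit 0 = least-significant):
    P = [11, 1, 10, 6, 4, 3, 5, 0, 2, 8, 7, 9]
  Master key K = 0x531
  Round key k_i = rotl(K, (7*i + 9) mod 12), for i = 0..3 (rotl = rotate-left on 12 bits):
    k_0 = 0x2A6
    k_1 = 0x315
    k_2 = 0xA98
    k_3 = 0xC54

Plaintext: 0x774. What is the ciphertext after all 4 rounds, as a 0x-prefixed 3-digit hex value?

s_0 = plaintext = 0x774
s_1 = Round(s_0, k_0) = 0x7AC
s_2 = Round(s_1, k_1) = 0xA36
s_3 = Round(s_2, k_2) = 0x808
s_4 = Round(s_3, k_3) = 0x73B

0x73B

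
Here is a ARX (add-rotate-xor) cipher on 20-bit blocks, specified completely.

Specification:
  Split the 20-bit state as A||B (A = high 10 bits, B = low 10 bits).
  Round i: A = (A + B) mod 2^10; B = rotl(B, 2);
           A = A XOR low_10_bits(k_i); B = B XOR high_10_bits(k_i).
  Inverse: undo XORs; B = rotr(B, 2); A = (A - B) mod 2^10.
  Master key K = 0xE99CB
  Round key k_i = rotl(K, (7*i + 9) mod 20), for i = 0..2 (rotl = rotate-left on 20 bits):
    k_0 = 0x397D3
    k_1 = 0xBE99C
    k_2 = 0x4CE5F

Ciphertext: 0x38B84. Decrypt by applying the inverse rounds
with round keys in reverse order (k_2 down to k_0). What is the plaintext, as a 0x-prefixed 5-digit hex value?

0xFE0EC

s_0 = ciphertext = 0x38B84
s_1 = InvRound(s_0, k_2) = 0xC43AD
s_2 = InvRound(s_1, k_1) = 0xCDF55
s_3 = InvRound(s_2, k_0) = 0xFE0EC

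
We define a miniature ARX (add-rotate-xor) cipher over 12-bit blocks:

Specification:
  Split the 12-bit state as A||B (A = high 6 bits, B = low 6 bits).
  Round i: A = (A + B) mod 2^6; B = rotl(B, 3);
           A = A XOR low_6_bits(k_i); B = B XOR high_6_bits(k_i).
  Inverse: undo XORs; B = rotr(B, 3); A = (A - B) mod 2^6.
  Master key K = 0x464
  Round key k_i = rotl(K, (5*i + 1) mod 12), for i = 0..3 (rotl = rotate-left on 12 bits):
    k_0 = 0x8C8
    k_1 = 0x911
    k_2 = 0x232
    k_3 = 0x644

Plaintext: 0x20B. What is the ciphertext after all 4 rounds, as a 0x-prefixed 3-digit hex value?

s_0 = plaintext = 0x20B
s_1 = Round(s_0, k_0) = 0x6FA
s_2 = Round(s_1, k_1) = 0x133
s_3 = Round(s_2, k_2) = 0x156
s_4 = Round(s_3, k_3) = 0x7EB

0x7EB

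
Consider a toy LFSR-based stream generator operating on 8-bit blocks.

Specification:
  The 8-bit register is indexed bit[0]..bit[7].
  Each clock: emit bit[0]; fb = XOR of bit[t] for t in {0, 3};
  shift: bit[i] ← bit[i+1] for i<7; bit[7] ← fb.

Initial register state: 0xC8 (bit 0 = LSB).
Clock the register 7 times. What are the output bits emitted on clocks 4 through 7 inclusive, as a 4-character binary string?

1001

reg_0 = 0xC8
clock 1: out=0, reg = 0xE4
clock 2: out=0, reg = 0x72
clock 3: out=0, reg = 0x39
clock 4: out=1, reg = 0x1C
clock 5: out=0, reg = 0x8E
clock 6: out=0, reg = 0xC7
clock 7: out=1, reg = 0xE3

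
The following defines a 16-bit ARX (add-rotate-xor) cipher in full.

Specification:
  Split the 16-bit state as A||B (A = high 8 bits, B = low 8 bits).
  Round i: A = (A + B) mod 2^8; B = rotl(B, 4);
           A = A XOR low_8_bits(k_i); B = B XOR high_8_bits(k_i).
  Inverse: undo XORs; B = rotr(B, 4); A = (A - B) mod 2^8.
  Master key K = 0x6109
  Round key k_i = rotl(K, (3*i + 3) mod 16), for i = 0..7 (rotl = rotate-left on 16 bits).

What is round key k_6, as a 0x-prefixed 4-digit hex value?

0x212C

K = 0x6109
k_0 = rotl(K, (3*0+3) mod 16) = rotl(K, 3) = 0x084B
k_1 = rotl(K, (3*1+3) mod 16) = rotl(K, 6) = 0x4258
k_2 = rotl(K, (3*2+3) mod 16) = rotl(K, 9) = 0x12C2
k_3 = rotl(K, (3*3+3) mod 16) = rotl(K, 12) = 0x9610
k_4 = rotl(K, (3*4+3) mod 16) = rotl(K, 15) = 0xB084
k_5 = rotl(K, (3*5+3) mod 16) = rotl(K, 2) = 0x8425
k_6 = rotl(K, (3*6+3) mod 16) = rotl(K, 5) = 0x212C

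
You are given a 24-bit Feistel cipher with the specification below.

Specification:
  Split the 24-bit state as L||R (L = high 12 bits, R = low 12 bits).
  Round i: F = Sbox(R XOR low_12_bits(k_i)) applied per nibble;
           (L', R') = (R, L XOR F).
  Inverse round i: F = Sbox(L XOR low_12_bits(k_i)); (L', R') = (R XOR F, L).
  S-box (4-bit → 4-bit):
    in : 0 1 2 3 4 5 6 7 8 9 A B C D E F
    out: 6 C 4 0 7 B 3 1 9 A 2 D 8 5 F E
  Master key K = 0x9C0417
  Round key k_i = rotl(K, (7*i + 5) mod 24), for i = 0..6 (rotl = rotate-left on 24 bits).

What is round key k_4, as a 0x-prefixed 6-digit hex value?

K = 0x9C0417
k_0 = rotl(K, (7*0+5) mod 24) = rotl(K, 5) = 0x8082F3
k_1 = rotl(K, (7*1+5) mod 24) = rotl(K, 12) = 0x4179C0
k_2 = rotl(K, (7*2+5) mod 24) = rotl(K, 19) = 0xBCE020
k_3 = rotl(K, (7*3+5) mod 24) = rotl(K, 2) = 0x70105E
k_4 = rotl(K, (7*4+5) mod 24) = rotl(K, 9) = 0x082F38

0x082F38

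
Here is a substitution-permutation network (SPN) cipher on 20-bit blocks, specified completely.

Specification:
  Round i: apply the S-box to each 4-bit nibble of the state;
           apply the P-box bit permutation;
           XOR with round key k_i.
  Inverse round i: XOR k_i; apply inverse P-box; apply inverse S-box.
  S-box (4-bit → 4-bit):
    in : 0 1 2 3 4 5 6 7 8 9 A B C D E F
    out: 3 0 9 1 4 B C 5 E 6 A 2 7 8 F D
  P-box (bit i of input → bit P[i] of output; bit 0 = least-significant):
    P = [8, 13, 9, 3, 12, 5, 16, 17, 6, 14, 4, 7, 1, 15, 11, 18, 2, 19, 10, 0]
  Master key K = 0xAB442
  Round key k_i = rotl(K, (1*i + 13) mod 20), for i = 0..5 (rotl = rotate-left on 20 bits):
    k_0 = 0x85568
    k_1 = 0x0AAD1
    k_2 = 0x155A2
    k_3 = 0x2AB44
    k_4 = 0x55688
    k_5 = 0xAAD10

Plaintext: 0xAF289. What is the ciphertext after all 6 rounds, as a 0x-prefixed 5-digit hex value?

s_0 = plaintext = 0xAF289
s_1 = Round(s_0, k_0) = 0x77F8B
s_2 = Round(s_1, k_1) = 0x38627
s_3 = Round(s_2, k_2) = 0x7CE36
s_4 = Round(s_3, k_3) = 0x2759A
s_5 = Round(s_4, k_4) = 0x43E67
s_6 = Round(s_5, k_5) = 0x9EAC2

0x9EAC2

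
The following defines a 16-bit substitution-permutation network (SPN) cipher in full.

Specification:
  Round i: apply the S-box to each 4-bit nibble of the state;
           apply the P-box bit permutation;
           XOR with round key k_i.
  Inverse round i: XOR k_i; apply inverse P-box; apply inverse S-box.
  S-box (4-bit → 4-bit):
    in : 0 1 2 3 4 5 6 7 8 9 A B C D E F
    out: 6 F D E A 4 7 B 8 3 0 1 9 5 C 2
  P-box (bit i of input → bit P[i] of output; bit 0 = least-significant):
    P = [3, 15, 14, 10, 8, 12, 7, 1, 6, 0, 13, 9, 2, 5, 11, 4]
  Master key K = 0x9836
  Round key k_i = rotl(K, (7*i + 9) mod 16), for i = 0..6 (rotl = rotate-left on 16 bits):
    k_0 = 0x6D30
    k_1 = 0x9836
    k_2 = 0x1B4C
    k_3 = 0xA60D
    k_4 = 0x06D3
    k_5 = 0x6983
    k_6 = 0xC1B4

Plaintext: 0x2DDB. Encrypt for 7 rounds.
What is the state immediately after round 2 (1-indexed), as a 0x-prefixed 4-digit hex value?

0x9E8D

s_0 = plaintext = 0x2DDB
s_1 = Round(s_0, k_0) = 0x44EC
s_2 = Round(s_1, k_1) = 0x9E8D
s_3 = Round(s_2, k_2) = 0x7962
s_4 = Round(s_3, k_3) = 0xF3F0
s_5 = Round(s_4, k_4) = 0xF4F2
s_6 = Round(s_5, k_5) = 0x3FAA
s_7 = Round(s_6, k_6) = 0xC985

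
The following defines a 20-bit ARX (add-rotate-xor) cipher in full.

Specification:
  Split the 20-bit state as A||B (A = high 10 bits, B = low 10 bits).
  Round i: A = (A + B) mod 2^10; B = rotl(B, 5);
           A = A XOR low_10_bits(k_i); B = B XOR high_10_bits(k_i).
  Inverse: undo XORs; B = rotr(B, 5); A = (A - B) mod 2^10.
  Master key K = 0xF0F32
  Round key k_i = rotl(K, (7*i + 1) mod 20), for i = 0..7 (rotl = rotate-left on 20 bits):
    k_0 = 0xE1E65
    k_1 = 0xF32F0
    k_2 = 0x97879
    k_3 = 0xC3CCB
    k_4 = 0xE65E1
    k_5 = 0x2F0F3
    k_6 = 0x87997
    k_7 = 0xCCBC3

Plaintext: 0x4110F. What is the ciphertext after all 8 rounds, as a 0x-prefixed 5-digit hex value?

s_0 = plaintext = 0x4110F
s_1 = Round(s_0, k_0) = 0x1DA6F
s_2 = Round(s_1, k_1) = 0x0563F
s_3 = Round(s_2, k_2) = 0x8B5AF
s_4 = Round(s_3, k_3) = 0xC5EE2
s_5 = Round(s_4, k_4) = 0x063CE
s_6 = Round(s_5, k_5) = 0xC5562
s_7 = Round(s_6, k_6) = 0x78255
s_8 = Round(s_7, k_7) = 0xFD980

0xFD980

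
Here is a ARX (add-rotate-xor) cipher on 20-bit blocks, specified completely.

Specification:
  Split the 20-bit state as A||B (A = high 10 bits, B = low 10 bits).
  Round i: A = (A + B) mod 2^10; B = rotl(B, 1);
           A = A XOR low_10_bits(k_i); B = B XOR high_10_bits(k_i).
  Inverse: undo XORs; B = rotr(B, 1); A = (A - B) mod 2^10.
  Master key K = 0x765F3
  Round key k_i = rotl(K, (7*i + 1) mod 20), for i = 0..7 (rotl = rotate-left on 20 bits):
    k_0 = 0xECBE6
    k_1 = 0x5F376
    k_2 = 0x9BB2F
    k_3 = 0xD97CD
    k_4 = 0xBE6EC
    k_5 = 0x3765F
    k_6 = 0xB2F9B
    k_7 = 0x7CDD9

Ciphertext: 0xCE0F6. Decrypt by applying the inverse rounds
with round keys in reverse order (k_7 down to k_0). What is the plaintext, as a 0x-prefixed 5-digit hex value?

0xCDB11

s_0 = ciphertext = 0xCE0F6
s_1 = InvRound(s_0, k_7) = 0x17E82
s_2 = InvRound(s_1, k_6) = 0x68224
s_3 = InvRound(s_2, k_5) = 0x20F7C
s_4 = InvRound(s_3, k_4) = 0xEB6C2
s_5 = InvRound(s_4, k_3) = 0x636D3
s_6 = InvRound(s_5, k_2) = 0x1125E
s_7 = InvRound(s_6, k_1) = 0x68591
s_8 = InvRound(s_7, k_0) = 0xCDB11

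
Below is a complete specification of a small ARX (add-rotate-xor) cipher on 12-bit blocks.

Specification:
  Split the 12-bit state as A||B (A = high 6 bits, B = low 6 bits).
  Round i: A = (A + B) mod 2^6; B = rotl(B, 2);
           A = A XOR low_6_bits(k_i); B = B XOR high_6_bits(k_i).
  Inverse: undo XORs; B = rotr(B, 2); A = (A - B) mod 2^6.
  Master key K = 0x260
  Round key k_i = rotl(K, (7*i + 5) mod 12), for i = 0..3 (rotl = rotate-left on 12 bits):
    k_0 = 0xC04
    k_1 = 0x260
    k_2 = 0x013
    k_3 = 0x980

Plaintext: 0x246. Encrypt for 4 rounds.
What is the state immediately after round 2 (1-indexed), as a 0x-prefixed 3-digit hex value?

0x4EB

s_0 = plaintext = 0x246
s_1 = Round(s_0, k_0) = 0x2E8
s_2 = Round(s_1, k_1) = 0x4EB
s_3 = Round(s_2, k_2) = 0xB6E
s_4 = Round(s_3, k_3) = 0x6DC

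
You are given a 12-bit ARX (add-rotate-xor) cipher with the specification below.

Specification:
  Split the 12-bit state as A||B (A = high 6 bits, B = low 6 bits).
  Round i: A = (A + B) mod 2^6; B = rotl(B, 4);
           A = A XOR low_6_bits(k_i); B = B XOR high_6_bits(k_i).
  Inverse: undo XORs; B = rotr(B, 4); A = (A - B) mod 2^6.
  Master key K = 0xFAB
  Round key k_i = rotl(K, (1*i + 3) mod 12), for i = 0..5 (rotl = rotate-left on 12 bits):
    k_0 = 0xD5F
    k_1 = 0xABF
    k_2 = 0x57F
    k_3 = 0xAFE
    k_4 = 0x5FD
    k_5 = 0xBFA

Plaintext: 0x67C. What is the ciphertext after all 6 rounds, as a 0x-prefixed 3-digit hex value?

0x6E0

s_0 = plaintext = 0x67C
s_1 = Round(s_0, k_0) = 0x2BA
s_2 = Round(s_1, k_1) = 0xEC4
s_3 = Round(s_2, k_2) = 0x014
s_4 = Round(s_3, k_3) = 0xAAE
s_5 = Round(s_4, k_4) = 0x97C
s_6 = Round(s_5, k_5) = 0x6E0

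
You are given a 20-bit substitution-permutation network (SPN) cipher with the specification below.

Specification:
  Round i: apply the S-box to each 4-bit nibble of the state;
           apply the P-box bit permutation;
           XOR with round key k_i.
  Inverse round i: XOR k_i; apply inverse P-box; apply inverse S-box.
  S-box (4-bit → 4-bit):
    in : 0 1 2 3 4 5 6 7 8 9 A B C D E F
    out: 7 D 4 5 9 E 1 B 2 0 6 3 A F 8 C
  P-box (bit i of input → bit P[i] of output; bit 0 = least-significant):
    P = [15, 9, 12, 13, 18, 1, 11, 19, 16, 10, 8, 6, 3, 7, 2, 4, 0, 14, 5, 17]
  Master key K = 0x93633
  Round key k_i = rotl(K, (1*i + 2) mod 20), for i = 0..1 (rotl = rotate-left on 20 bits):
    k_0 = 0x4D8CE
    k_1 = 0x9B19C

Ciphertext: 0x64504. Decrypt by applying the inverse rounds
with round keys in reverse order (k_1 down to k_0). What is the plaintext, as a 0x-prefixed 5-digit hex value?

0x602C7

s_0 = ciphertext = 0x64504
s_1 = InvRound(s_0, k_1) = 0xC7B41
s_2 = InvRound(s_1, k_0) = 0x602C7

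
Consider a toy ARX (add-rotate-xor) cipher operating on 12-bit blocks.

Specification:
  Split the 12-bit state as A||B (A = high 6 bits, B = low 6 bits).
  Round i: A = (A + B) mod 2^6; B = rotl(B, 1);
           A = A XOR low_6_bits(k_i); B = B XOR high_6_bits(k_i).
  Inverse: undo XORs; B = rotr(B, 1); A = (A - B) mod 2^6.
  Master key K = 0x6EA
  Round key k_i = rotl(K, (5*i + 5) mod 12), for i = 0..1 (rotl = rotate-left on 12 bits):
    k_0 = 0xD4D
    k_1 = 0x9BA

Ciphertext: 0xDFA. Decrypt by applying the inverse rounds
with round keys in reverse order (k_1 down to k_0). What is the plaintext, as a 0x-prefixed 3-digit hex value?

s_0 = ciphertext = 0xDFA
s_1 = InvRound(s_0, k_1) = 0xFCE
s_2 = InvRound(s_1, k_0) = 0xD7D

0xD7D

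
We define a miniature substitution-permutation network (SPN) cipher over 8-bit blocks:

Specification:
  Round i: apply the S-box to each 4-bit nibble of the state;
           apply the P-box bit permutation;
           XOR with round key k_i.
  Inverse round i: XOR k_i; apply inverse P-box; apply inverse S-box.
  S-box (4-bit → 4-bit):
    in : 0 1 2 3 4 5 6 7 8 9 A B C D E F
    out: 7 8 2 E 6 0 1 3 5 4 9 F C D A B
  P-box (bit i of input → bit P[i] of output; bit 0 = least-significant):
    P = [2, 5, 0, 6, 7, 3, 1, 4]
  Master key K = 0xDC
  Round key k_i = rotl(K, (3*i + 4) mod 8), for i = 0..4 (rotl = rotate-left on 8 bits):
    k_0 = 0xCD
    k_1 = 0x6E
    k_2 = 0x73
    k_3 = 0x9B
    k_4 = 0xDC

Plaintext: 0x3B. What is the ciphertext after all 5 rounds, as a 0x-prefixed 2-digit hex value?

0x0D

s_0 = plaintext = 0x3B
s_1 = Round(s_0, k_0) = 0xB2
s_2 = Round(s_1, k_1) = 0xD4
s_3 = Round(s_2, k_2) = 0xC0
s_4 = Round(s_3, k_3) = 0xAC
s_5 = Round(s_4, k_4) = 0x0D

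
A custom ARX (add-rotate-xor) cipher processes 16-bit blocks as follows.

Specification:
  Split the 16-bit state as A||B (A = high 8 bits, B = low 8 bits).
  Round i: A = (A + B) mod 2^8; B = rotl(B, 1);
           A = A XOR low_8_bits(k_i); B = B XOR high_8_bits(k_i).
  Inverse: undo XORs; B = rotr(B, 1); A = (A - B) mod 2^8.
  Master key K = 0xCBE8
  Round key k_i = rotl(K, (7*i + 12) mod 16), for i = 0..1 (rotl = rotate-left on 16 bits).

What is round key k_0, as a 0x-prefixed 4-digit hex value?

0x8CBE

K = 0xCBE8
k_0 = rotl(K, (7*0+12) mod 16) = rotl(K, 12) = 0x8CBE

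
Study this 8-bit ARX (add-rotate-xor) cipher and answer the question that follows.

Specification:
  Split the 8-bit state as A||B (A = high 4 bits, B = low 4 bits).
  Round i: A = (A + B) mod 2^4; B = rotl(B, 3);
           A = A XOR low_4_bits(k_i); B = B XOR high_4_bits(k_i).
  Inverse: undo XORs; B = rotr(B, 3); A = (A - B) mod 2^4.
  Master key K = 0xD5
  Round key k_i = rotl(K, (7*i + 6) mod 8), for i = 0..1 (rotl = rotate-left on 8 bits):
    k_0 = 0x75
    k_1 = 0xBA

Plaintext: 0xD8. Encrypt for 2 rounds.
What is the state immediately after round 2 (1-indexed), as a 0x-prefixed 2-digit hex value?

0x92

s_0 = plaintext = 0xD8
s_1 = Round(s_0, k_0) = 0x03
s_2 = Round(s_1, k_1) = 0x92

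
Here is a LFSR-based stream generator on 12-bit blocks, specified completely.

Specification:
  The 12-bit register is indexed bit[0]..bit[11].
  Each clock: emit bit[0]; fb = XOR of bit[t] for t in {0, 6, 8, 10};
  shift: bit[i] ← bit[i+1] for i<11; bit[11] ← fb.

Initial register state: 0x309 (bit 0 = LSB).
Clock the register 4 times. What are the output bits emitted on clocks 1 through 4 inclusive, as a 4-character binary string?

reg_0 = 0x309
clock 1: out=1, reg = 0x184
clock 2: out=0, reg = 0x8C2
clock 3: out=0, reg = 0xC61
clock 4: out=1, reg = 0xE30

1001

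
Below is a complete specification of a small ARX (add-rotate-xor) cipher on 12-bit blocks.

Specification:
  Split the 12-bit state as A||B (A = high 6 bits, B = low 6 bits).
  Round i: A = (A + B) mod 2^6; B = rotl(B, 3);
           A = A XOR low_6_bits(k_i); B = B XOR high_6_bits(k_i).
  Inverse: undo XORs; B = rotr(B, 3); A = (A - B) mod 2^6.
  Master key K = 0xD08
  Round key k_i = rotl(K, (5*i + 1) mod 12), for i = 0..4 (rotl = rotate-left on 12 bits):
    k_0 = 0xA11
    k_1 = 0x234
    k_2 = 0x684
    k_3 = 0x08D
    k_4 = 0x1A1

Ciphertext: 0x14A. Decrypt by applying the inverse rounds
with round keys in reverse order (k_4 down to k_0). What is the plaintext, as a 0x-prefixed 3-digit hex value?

s_0 = ciphertext = 0x14A
s_1 = InvRound(s_0, k_4) = 0x0E1
s_2 = InvRound(s_1, k_3) = 0xC9C
s_3 = InvRound(s_2, k_2) = 0x1B0
s_4 = InvRound(s_3, k_1) = 0xAC7
s_5 = InvRound(s_4, k_0) = 0xF7D

0xF7D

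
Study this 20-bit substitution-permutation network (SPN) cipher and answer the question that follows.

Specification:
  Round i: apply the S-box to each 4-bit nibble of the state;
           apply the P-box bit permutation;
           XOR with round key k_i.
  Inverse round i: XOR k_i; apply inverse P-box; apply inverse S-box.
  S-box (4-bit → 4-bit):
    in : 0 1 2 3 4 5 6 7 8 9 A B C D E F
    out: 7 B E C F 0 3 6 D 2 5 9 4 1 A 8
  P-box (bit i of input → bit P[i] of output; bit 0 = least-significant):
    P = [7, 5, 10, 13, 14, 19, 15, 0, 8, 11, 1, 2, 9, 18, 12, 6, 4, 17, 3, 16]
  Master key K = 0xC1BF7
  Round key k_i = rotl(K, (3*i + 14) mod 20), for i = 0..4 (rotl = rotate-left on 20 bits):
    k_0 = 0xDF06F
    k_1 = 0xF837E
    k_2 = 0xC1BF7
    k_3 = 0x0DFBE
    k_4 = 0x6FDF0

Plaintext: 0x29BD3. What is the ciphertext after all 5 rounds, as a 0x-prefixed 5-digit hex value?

0xB7DC5

s_0 = plaintext = 0x29BD3
s_1 = Round(s_0, k_0) = 0xA9563
s_2 = Round(s_1, k_1) = 0x3E766
s_3 = Round(s_2, k_2) = 0x1531D
s_4 = Round(s_3, k_3) = 0xB9F29
s_5 = Round(s_4, k_4) = 0xB7DC5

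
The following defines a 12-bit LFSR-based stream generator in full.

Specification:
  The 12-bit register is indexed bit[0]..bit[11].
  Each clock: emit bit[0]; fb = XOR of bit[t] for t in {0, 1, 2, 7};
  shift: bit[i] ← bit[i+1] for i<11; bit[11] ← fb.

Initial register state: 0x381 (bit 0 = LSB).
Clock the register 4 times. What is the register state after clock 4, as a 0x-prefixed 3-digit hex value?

0x638

reg_0 = 0x381
clock 1: out=1, reg = 0x1C0
clock 2: out=0, reg = 0x8E0
clock 3: out=0, reg = 0xC70
clock 4: out=0, reg = 0x638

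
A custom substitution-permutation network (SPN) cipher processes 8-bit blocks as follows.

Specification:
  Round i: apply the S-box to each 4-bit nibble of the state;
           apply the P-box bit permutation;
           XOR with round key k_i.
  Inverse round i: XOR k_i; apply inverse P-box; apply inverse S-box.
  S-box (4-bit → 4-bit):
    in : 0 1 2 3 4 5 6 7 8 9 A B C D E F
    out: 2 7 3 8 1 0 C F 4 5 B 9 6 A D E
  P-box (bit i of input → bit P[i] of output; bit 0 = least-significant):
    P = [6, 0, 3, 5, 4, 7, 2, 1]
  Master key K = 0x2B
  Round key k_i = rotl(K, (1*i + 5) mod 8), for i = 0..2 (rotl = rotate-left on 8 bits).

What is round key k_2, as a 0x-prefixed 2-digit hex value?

0x95

K = 0x2B
k_0 = rotl(K, (1*0+5) mod 8) = rotl(K, 5) = 0x65
k_1 = rotl(K, (1*1+5) mod 8) = rotl(K, 6) = 0xCA
k_2 = rotl(K, (1*2+5) mod 8) = rotl(K, 7) = 0x95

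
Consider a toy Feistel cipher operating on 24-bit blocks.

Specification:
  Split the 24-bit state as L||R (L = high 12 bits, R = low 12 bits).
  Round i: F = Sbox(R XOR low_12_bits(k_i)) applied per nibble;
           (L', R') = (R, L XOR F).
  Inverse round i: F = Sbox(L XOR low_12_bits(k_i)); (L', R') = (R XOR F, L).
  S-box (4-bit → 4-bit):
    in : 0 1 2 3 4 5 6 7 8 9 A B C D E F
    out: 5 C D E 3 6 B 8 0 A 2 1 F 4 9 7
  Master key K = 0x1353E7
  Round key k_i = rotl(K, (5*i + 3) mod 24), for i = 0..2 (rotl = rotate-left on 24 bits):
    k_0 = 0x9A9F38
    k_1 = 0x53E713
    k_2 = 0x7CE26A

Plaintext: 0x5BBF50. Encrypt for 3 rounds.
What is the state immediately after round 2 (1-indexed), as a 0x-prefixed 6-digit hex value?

s_0 = plaintext = 0x5BBF50
s_1 = Round(s_0, k_0) = 0xF5000B
s_2 = Round(s_1, k_1) = 0x00B790
s_3 = Round(s_2, k_2) = 0x790679

0x00B790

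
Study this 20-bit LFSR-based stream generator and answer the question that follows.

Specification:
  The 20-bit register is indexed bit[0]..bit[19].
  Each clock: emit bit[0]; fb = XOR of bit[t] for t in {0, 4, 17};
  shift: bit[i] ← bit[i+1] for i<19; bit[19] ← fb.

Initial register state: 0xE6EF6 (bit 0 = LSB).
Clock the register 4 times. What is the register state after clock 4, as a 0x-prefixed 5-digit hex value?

0xEE6EF

reg_0 = 0xE6EF6
clock 1: out=0, reg = 0x7377B
clock 2: out=1, reg = 0xB9BBD
clock 3: out=1, reg = 0xDCDDE
clock 4: out=0, reg = 0xEE6EF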